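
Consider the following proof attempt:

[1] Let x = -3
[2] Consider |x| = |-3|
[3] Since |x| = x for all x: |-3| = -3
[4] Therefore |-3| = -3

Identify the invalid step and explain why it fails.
Step 3: Since |x| = x for all x: |-3| = -3

Step 3 incorrectly states that |x| = x for all x. The correct definition is |x| = x when x >= 0, and |x| = -x when x < 0. Since -3 < 0, we have |-3| = -(-3) = 3, not -3.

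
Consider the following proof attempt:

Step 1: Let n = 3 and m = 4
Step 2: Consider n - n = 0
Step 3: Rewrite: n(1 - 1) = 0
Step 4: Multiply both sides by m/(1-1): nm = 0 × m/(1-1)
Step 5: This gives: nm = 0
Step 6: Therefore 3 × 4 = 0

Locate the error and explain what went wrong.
Step 4: Multiply both sides by m/(1-1): nm = 0 × m/(1-1)

Step 4 multiplies both sides by m/(1-1). However, 1-1 = 0, so this is multiplication by m/0, which is undefined. We cannot multiply by an undefined expression.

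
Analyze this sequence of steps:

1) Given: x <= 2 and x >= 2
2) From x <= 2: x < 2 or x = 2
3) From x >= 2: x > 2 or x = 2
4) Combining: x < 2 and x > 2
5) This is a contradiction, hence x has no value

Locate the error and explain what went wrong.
Step 4: Combining: x < 2 and x > 2

Step 4 incorrectly combines the conditions. From x <= 2 and x >= 2, the intersection is x = 2. The error treats the 'or' cases as 'and' requirements. The correct conclusion is that x = 2 is the unique solution, not that no solution exists.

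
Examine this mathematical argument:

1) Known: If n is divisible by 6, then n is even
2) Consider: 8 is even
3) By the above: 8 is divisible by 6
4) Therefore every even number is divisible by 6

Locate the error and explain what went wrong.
Step 3: By the above: 8 is divisible by 6

Step 3 commits the fallacy of affirming the consequent. The known fact 'divisible by 6 → even' does NOT imply 'even → divisible by 6'. That would be the converse, which is false. For example, 8 is even but 8 ÷ 6 = 1.33, which is not an integer.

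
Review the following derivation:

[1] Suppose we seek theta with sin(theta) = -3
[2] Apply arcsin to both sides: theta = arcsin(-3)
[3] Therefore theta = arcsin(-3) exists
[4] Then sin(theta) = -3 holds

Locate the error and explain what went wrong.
Step 2: Apply arcsin to both sides: theta = arcsin(-3)

Step 2 applies arcsin to -3. However, arcsin(x) is only defined for x in [-1, 1] because sin(theta) can only produce values in that range. Since |-3| > 1, arcsin(-3) is undefined. There is no angle whose sine equals -3.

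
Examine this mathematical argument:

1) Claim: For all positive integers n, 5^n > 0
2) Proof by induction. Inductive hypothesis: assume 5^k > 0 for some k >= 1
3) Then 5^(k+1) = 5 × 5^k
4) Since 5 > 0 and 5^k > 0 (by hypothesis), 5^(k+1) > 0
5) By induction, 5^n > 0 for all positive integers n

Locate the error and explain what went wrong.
Step 5: By induction, 5^n > 0 for all positive integers n

Step 5 concludes the proof by induction, but no base case was ever established. A valid induction proof requires: (1) a base case proving 5^1 > 0, and (2) an inductive step showing IF 5^k > 0 THEN 5^(k+1) > 0. Steps 2-4 correctly establish the inductive step, but without the base case the conclusion in step 5 does not follow.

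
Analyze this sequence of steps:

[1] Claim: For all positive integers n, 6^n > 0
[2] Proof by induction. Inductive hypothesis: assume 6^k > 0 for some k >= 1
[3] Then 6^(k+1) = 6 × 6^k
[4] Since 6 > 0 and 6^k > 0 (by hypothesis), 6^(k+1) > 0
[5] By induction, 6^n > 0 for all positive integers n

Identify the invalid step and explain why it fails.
Step 5: By induction, 6^n > 0 for all positive integers n

Step 5 concludes the proof by induction, but no base case was ever established. A valid induction proof requires: (1) a base case proving 6^1 > 0, and (2) an inductive step showing IF 6^k > 0 THEN 6^(k+1) > 0. Steps 2-4 correctly establish the inductive step, but without the base case the conclusion in step 5 does not follow.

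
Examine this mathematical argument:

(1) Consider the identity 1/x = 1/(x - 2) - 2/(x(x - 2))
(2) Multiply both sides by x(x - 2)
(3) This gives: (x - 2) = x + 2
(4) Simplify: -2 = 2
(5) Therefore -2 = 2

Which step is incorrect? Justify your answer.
Step 3: This gives: (x - 2) = x + 2

Step 3 makes a sign error when clearing denominators. Multiplying -2/(x(x - 2)) by x(x - 2) gives -2, not +2. The correct result is (x - 2) = x - 2, which is trivially true, not (x - 2) = x + 2. (Step 1 is a valid identity: 1/(x - 2) - 2/(x(x - 2)) = (x - 2)/(x(x - 2)) = 1/x.)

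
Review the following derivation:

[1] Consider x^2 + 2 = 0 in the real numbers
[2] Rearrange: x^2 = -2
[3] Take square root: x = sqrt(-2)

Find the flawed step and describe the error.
Step 3: Take square root: x = sqrt(-2)

Step 3 takes the square root of -2, which is negative. In the real number system, the square root of a negative number is undefined. The equation x^2 + 2 = 0 has no real solutions. Square roots of negative numbers only exist in the complex numbers.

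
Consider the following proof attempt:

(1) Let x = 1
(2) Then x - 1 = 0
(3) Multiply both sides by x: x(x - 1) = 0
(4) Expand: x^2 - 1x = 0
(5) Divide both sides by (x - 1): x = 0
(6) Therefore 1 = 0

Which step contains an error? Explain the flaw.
Step 5: Divide both sides by (x - 1): x = 0

Step 5 divides both sides by (x - 1). However, since x = 1, we have (x - 1) = 0. Division by zero is undefined, making this step invalid.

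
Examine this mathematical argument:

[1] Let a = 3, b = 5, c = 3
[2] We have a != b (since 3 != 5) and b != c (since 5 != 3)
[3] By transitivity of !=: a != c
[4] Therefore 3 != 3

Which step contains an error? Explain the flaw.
Step 3: By transitivity of !=: a != c

Step 3 incorrectly applies transitivity to the '!=' relation. Transitivity states: if a R b and b R c, then a R c. However, '!=' is not transitive. Counterexample: 3 != 5 and 5 != 3, but 3 = 3 (both equal 3). Transitivity holds for relations like <, <=, =, but not for !=.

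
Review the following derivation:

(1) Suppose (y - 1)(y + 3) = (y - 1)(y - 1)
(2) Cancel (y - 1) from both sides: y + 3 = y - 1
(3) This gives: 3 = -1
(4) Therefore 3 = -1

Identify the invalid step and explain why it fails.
Step 2: Cancel (y - 1) from both sides: y + 3 = y - 1

Step 2 cancels (y - 1) from both sides. This is only valid if (y - 1) ≠ 0, i.e., y ≠ 1. When y = 1, both sides equal zero regardless of the other factors. The correct approach requires considering y = 1 as a separate case.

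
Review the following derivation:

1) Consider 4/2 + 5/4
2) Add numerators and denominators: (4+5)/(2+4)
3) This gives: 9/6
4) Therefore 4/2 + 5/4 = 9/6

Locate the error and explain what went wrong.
Step 2: Add numerators and denominators: (4+5)/(2+4)

Step 2 incorrectly adds fractions by separately adding numerators and denominators. This is wrong. The correct method requires a common denominator: 4/2 + 5/4 = (4×4 + 5×2)/(2×4) = 26/8 = 13/4. The method used gives 9/6, which is different.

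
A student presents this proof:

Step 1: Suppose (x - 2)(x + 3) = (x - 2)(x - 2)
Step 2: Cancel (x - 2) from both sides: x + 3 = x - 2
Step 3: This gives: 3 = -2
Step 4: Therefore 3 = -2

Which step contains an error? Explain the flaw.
Step 2: Cancel (x - 2) from both sides: x + 3 = x - 2

Step 2 cancels (x - 2) from both sides. This is only valid if (x - 2) ≠ 0, i.e., x ≠ 2. When x = 2, both sides equal zero regardless of the other factors. The correct approach requires considering x = 2 as a separate case.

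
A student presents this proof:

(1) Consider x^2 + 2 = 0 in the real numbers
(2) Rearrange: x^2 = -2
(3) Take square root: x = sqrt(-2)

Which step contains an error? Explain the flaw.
Step 3: Take square root: x = sqrt(-2)

Step 3 takes the square root of -2, which is negative. In the real number system, the square root of a negative number is undefined. The equation x^2 + 2 = 0 has no real solutions. Square roots of negative numbers only exist in the complex numbers.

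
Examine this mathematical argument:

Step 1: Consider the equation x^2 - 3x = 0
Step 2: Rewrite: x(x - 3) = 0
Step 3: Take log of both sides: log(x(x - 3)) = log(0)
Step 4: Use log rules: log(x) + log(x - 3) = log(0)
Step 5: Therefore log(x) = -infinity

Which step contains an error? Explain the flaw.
Step 3: Take log of both sides: log(x(x - 3)) = log(0)

Step 3 takes the logarithm of both sides, resulting in log(0) on the right side. The logarithm is only defined for positive numbers; log(0) is undefined (approaches negative infinity). This operation is invalid.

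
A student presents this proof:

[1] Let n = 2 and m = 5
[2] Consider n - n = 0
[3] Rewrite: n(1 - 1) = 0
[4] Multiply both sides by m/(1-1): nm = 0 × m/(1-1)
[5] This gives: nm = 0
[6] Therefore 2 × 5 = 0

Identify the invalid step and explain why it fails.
Step 4: Multiply both sides by m/(1-1): nm = 0 × m/(1-1)

Step 4 multiplies both sides by m/(1-1). However, 1-1 = 0, so this is multiplication by m/0, which is undefined. We cannot multiply by an undefined expression.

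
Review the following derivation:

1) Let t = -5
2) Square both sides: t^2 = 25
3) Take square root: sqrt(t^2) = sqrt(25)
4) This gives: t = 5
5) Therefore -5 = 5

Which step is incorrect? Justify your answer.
Step 4: This gives: t = 5

Step 4 incorrectly states that sqrt(t^2) = t. The correct identity is sqrt(t^2) = |t|. Since t = -5 < 0, we have sqrt(t^2) = |-5| = 5, not t = -5.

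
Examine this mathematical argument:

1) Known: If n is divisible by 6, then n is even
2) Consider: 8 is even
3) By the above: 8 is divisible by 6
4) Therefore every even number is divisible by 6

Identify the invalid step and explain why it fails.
Step 3: By the above: 8 is divisible by 6

Step 3 commits the fallacy of affirming the consequent. The known fact 'divisible by 6 → even' does NOT imply 'even → divisible by 6'. That would be the converse, which is false. For example, 8 is even but 8 ÷ 6 = 1.33, which is not an integer.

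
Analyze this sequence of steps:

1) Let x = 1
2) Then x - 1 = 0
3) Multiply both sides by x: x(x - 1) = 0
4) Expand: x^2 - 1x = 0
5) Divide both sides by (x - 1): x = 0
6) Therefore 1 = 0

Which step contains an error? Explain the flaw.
Step 5: Divide both sides by (x - 1): x = 0

Step 5 divides both sides by (x - 1). However, since x = 1, we have (x - 1) = 0. Division by zero is undefined, making this step invalid.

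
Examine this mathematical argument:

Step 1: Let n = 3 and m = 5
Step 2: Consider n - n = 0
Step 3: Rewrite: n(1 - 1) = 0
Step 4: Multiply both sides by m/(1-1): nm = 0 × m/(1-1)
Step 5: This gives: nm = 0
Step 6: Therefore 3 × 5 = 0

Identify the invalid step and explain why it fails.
Step 4: Multiply both sides by m/(1-1): nm = 0 × m/(1-1)

Step 4 multiplies both sides by m/(1-1). However, 1-1 = 0, so this is multiplication by m/0, which is undefined. We cannot multiply by an undefined expression.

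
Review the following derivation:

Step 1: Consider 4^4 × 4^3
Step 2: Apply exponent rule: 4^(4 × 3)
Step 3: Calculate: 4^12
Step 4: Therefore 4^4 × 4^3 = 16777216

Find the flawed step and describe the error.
Step 2: Apply exponent rule: 4^(4 × 3)

Step 2 incorrectly states that a^b × a^c = a^(b×c). The correct rule is a^b × a^c = a^(b+c). The actual value is 4^4 × 4^3 = 4^7 = 16384, not 4^12 = 16777216.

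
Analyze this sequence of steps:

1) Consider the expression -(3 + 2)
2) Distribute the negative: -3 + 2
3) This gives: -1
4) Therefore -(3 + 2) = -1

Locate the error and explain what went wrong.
Step 2: Distribute the negative: -3 + 2

Step 2 incorrectly distributes the negative sign. The correct distribution is -(3 + 2) = -3 - 2 = -5. The negative must be applied to both terms, not just the first. The error treats -(3 + 2) as -3 + 2, which equals -1 instead of -5.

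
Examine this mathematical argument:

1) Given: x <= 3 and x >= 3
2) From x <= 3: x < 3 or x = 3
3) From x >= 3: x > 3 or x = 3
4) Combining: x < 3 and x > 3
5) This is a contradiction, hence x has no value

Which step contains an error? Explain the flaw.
Step 4: Combining: x < 3 and x > 3

Step 4 incorrectly combines the conditions. From x <= 3 and x >= 3, the intersection is x = 3. The error treats the 'or' cases as 'and' requirements. The correct conclusion is that x = 3 is the unique solution, not that no solution exists.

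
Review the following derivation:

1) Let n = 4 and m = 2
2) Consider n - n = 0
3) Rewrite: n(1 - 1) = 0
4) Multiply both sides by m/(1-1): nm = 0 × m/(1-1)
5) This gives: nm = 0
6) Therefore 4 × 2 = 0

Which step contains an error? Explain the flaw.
Step 4: Multiply both sides by m/(1-1): nm = 0 × m/(1-1)

Step 4 multiplies both sides by m/(1-1). However, 1-1 = 0, so this is multiplication by m/0, which is undefined. We cannot multiply by an undefined expression.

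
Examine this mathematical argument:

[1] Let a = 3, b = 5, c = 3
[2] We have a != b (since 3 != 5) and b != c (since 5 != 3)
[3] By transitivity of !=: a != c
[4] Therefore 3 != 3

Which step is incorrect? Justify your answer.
Step 3: By transitivity of !=: a != c

Step 3 incorrectly applies transitivity to the '!=' relation. Transitivity states: if a R b and b R c, then a R c. However, '!=' is not transitive. Counterexample: 3 != 5 and 5 != 3, but 3 = 3 (both equal 3). Transitivity holds for relations like <, <=, =, but not for !=.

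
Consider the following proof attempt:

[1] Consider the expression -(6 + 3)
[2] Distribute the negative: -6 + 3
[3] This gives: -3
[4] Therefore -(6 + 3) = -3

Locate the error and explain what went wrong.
Step 2: Distribute the negative: -6 + 3

Step 2 incorrectly distributes the negative sign. The correct distribution is -(6 + 3) = -6 - 3 = -9. The negative must be applied to both terms, not just the first. The error treats -(6 + 3) as -6 + 3, which equals -3 instead of -9.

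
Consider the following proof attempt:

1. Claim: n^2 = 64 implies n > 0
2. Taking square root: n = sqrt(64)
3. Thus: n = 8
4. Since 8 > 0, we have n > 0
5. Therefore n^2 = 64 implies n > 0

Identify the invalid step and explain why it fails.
Step 2: Taking square root: n = sqrt(64)

Step 2 takes the square root and assumes the positive root only. The equation n^2 = 64 actually has two solutions: n = 8 and n = -8. The proof silently assumes n > 0 without justification, then uses this assumption to conclude n > 0, which is circular. The counterexample n = -8 shows the claim is false.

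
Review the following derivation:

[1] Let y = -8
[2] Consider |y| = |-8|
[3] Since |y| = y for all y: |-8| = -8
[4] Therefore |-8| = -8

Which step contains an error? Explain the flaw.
Step 3: Since |y| = y for all y: |-8| = -8

Step 3 incorrectly states that |y| = y for all y. The correct definition is |y| = y when y >= 0, and |y| = -y when y < 0. Since -8 < 0, we have |-8| = -(-8) = 8, not -8.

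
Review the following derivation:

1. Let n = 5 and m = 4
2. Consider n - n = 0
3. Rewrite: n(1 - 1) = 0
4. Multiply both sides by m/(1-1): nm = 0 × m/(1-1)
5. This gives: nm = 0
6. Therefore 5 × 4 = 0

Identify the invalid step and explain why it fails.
Step 4: Multiply both sides by m/(1-1): nm = 0 × m/(1-1)

Step 4 multiplies both sides by m/(1-1). However, 1-1 = 0, so this is multiplication by m/0, which is undefined. We cannot multiply by an undefined expression.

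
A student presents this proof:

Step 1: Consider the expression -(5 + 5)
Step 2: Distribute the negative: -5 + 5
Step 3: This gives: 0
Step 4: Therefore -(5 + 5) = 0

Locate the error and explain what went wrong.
Step 2: Distribute the negative: -5 + 5

Step 2 incorrectly distributes the negative sign. The correct distribution is -(5 + 5) = -5 - 5 = -10. The negative must be applied to both terms, not just the first. The error treats -(5 + 5) as -5 + 5, which equals 0 instead of -10.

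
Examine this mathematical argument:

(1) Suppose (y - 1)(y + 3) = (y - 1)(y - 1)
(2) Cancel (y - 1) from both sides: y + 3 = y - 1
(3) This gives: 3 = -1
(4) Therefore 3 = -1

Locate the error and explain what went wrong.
Step 2: Cancel (y - 1) from both sides: y + 3 = y - 1

Step 2 cancels (y - 1) from both sides. This is only valid if (y - 1) ≠ 0, i.e., y ≠ 1. When y = 1, both sides equal zero regardless of the other factors. The correct approach requires considering y = 1 as a separate case.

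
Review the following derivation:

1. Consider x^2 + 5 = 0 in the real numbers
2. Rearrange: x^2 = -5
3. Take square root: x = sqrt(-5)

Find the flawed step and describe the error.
Step 3: Take square root: x = sqrt(-5)

Step 3 takes the square root of -5, which is negative. In the real number system, the square root of a negative number is undefined. The equation x^2 + 5 = 0 has no real solutions. Square roots of negative numbers only exist in the complex numbers.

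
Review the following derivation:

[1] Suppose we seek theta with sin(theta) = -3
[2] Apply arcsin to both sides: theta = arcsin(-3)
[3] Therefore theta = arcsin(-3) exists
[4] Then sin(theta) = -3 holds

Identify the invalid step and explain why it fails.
Step 2: Apply arcsin to both sides: theta = arcsin(-3)

Step 2 applies arcsin to -3. However, arcsin(x) is only defined for x in [-1, 1] because sin(theta) can only produce values in that range. Since |-3| > 1, arcsin(-3) is undefined. There is no angle whose sine equals -3.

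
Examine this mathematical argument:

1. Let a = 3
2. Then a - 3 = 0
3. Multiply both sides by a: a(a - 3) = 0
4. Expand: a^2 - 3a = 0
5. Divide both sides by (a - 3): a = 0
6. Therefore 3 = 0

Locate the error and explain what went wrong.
Step 5: Divide both sides by (a - 3): a = 0

Step 5 divides both sides by (a - 3). However, since a = 3, we have (a - 3) = 0. Division by zero is undefined, making this step invalid.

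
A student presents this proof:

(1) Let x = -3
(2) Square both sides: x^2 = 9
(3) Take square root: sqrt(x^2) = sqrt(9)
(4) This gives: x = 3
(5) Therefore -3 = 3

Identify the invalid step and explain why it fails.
Step 4: This gives: x = 3

Step 4 incorrectly states that sqrt(x^2) = x. The correct identity is sqrt(x^2) = |x|. Since x = -3 < 0, we have sqrt(x^2) = |-3| = 3, not x = -3.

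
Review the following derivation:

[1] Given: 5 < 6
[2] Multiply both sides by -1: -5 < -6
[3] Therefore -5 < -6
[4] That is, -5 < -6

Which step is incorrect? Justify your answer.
Step 2: Multiply both sides by -1: -5 < -6

Step 2 multiplies both sides by -1 but fails to reverse the inequality sign. When multiplying (or dividing) an inequality by a negative number, the direction must be reversed. Since 5 < 6, we should get -5 > -6, i.e., -5 > -6.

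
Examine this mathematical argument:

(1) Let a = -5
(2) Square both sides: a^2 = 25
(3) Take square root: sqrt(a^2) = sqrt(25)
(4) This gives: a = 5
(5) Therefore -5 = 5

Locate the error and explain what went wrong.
Step 4: This gives: a = 5

Step 4 incorrectly states that sqrt(a^2) = a. The correct identity is sqrt(a^2) = |a|. Since a = -5 < 0, we have sqrt(a^2) = |-5| = 5, not a = -5.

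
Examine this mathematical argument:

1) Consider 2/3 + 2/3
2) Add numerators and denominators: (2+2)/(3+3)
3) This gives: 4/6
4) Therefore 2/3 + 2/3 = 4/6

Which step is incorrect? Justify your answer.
Step 2: Add numerators and denominators: (2+2)/(3+3)

Step 2 incorrectly adds fractions by separately adding numerators and denominators. This is wrong. The correct method requires a common denominator: 2/3 + 2/3 = (2×3 + 2×3)/(3×3) = 12/9 = 4/3. The method used gives 4/6, which is different.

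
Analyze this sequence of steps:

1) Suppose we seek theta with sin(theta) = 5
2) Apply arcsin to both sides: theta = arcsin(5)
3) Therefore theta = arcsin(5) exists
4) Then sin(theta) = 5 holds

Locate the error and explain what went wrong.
Step 2: Apply arcsin to both sides: theta = arcsin(5)

Step 2 applies arcsin to 5. However, arcsin(x) is only defined for x in [-1, 1] because sin(theta) can only produce values in that range. Since |5| > 1, arcsin(5) is undefined. There is no angle whose sine equals 5.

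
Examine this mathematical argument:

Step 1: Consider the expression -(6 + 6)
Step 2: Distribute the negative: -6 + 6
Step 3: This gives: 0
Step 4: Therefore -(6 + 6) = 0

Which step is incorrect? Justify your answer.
Step 2: Distribute the negative: -6 + 6

Step 2 incorrectly distributes the negative sign. The correct distribution is -(6 + 6) = -6 - 6 = -12. The negative must be applied to both terms, not just the first. The error treats -(6 + 6) as -6 + 6, which equals 0 instead of -12.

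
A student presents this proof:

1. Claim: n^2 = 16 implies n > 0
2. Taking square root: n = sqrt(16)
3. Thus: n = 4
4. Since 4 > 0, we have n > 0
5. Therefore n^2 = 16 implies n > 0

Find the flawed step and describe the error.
Step 2: Taking square root: n = sqrt(16)

Step 2 takes the square root and assumes the positive root only. The equation n^2 = 16 actually has two solutions: n = 4 and n = -4. The proof silently assumes n > 0 without justification, then uses this assumption to conclude n > 0, which is circular. The counterexample n = -4 shows the claim is false.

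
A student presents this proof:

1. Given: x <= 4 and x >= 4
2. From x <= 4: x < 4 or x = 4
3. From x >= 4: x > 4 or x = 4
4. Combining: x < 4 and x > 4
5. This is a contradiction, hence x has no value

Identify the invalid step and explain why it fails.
Step 4: Combining: x < 4 and x > 4

Step 4 incorrectly combines the conditions. From x <= 4 and x >= 4, the intersection is x = 4. The error treats the 'or' cases as 'and' requirements. The correct conclusion is that x = 4 is the unique solution, not that no solution exists.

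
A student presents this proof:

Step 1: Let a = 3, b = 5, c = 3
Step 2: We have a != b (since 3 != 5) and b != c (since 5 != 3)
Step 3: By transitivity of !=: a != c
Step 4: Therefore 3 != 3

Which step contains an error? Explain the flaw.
Step 3: By transitivity of !=: a != c

Step 3 incorrectly applies transitivity to the '!=' relation. Transitivity states: if a R b and b R c, then a R c. However, '!=' is not transitive. Counterexample: 3 != 5 and 5 != 3, but 3 = 3 (both equal 3). Transitivity holds for relations like <, <=, =, but not for !=.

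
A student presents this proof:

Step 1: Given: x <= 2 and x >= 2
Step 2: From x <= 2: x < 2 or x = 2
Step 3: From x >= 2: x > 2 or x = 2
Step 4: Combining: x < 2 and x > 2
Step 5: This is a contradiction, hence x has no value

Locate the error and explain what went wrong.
Step 4: Combining: x < 2 and x > 2

Step 4 incorrectly combines the conditions. From x <= 2 and x >= 2, the intersection is x = 2. The error treats the 'or' cases as 'and' requirements. The correct conclusion is that x = 2 is the unique solution, not that no solution exists.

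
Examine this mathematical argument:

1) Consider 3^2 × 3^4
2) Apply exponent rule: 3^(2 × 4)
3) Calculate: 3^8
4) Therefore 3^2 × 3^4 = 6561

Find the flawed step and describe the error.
Step 2: Apply exponent rule: 3^(2 × 4)

Step 2 incorrectly states that a^b × a^c = a^(b×c). The correct rule is a^b × a^c = a^(b+c). The actual value is 3^2 × 3^4 = 3^6 = 729, not 3^8 = 6561.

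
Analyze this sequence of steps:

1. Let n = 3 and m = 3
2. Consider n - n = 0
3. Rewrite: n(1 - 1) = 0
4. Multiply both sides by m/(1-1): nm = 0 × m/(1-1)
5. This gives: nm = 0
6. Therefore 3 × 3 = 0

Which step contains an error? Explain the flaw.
Step 4: Multiply both sides by m/(1-1): nm = 0 × m/(1-1)

Step 4 multiplies both sides by m/(1-1). However, 1-1 = 0, so this is multiplication by m/0, which is undefined. We cannot multiply by an undefined expression.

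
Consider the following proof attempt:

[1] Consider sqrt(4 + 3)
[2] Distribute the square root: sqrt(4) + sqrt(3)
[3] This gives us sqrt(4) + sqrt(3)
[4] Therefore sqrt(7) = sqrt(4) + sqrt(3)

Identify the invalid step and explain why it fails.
Step 2: Distribute the square root: sqrt(4) + sqrt(3)

Step 2 incorrectly 'distributes' the square root over addition. The square root function does not distribute: sqrt(a + b) ≠ sqrt(a) + sqrt(b). In fact, sqrt(4 + 3) = sqrt(7) ≈ 2.6458, while sqrt(4) + sqrt(3) ≈ 3.7321.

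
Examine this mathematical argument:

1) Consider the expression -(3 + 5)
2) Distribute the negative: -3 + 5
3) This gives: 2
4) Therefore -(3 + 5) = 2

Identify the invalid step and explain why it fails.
Step 2: Distribute the negative: -3 + 5

Step 2 incorrectly distributes the negative sign. The correct distribution is -(3 + 5) = -3 - 5 = -8. The negative must be applied to both terms, not just the first. The error treats -(3 + 5) as -3 + 5, which equals 2 instead of -8.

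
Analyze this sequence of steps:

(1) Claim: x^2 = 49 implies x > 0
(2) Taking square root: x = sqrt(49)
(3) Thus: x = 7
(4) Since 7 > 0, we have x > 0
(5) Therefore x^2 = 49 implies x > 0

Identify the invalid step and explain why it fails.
Step 2: Taking square root: x = sqrt(49)

Step 2 takes the square root and assumes the positive root only. The equation x^2 = 49 actually has two solutions: x = 7 and x = -7. The proof silently assumes x > 0 without justification, then uses this assumption to conclude x > 0, which is circular. The counterexample x = -7 shows the claim is false.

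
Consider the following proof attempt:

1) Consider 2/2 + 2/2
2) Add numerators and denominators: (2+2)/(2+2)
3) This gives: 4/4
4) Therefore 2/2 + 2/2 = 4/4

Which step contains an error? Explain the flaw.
Step 2: Add numerators and denominators: (2+2)/(2+2)

Step 2 incorrectly adds fractions by separately adding numerators and denominators. This is wrong. The correct method requires a common denominator: 2/2 + 2/2 = (2×2 + 2×2)/(2×2) = 8/4 = 2. The method used gives 4/4, which is different.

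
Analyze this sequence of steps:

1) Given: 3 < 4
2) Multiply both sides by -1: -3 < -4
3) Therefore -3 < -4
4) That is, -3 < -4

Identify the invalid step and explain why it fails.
Step 2: Multiply both sides by -1: -3 < -4

Step 2 multiplies both sides by -1 but fails to reverse the inequality sign. When multiplying (or dividing) an inequality by a negative number, the direction must be reversed. Since 3 < 4, we should get -3 > -4, i.e., -3 > -4.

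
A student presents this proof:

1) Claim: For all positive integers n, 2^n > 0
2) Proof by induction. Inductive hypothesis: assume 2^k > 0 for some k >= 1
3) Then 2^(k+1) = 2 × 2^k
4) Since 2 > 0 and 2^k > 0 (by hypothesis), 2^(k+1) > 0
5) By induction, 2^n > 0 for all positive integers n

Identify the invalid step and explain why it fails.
Step 5: By induction, 2^n > 0 for all positive integers n

Step 5 concludes the proof by induction, but no base case was ever established. A valid induction proof requires: (1) a base case proving 2^1 > 0, and (2) an inductive step showing IF 2^k > 0 THEN 2^(k+1) > 0. Steps 2-4 correctly establish the inductive step, but without the base case the conclusion in step 5 does not follow.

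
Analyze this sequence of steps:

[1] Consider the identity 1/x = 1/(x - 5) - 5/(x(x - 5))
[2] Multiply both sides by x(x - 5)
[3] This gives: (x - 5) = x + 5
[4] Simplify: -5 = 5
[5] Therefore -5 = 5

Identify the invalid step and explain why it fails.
Step 3: This gives: (x - 5) = x + 5

Step 3 makes a sign error when clearing denominators. Multiplying -5/(x(x - 5)) by x(x - 5) gives -5, not +5. The correct result is (x - 5) = x - 5, which is trivially true, not (x - 5) = x + 5. (Step 1 is a valid identity: 1/(x - 5) - 5/(x(x - 5)) = (x - 5)/(x(x - 5)) = 1/x.)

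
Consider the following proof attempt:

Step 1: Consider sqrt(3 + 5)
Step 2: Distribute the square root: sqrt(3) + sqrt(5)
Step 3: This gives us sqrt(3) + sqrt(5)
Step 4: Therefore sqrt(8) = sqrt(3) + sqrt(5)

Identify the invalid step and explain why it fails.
Step 2: Distribute the square root: sqrt(3) + sqrt(5)

Step 2 incorrectly 'distributes' the square root over addition. The square root function does not distribute: sqrt(a + b) ≠ sqrt(a) + sqrt(b). In fact, sqrt(3 + 5) = sqrt(8) ≈ 2.8284, while sqrt(3) + sqrt(5) ≈ 3.9681.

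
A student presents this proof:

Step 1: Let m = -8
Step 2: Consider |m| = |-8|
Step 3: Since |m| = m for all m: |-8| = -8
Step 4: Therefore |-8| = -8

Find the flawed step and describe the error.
Step 3: Since |m| = m for all m: |-8| = -8

Step 3 incorrectly states that |m| = m for all m. The correct definition is |m| = m when m >= 0, and |m| = -m when m < 0. Since -8 < 0, we have |-8| = -(-8) = 8, not -8.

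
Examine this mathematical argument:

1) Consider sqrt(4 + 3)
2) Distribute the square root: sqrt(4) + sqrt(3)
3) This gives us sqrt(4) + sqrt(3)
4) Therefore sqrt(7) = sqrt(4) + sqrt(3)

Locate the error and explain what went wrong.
Step 2: Distribute the square root: sqrt(4) + sqrt(3)

Step 2 incorrectly 'distributes' the square root over addition. The square root function does not distribute: sqrt(a + b) ≠ sqrt(a) + sqrt(b). In fact, sqrt(4 + 3) = sqrt(7) ≈ 2.6458, while sqrt(4) + sqrt(3) ≈ 3.7321.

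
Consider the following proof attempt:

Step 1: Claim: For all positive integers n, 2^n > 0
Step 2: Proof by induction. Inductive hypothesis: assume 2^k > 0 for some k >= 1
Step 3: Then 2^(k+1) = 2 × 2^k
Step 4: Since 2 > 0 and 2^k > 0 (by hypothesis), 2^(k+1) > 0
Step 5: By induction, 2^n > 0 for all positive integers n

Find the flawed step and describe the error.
Step 5: By induction, 2^n > 0 for all positive integers n

Step 5 concludes the proof by induction, but no base case was ever established. A valid induction proof requires: (1) a base case proving 2^1 > 0, and (2) an inductive step showing IF 2^k > 0 THEN 2^(k+1) > 0. Steps 2-4 correctly establish the inductive step, but without the base case the conclusion in step 5 does not follow.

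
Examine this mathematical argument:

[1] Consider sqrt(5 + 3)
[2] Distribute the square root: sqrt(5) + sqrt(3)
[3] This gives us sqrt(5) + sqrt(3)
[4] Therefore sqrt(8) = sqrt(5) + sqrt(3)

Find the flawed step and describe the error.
Step 2: Distribute the square root: sqrt(5) + sqrt(3)

Step 2 incorrectly 'distributes' the square root over addition. The square root function does not distribute: sqrt(a + b) ≠ sqrt(a) + sqrt(b). In fact, sqrt(5 + 3) = sqrt(8) ≈ 2.8284, while sqrt(5) + sqrt(3) ≈ 3.9681.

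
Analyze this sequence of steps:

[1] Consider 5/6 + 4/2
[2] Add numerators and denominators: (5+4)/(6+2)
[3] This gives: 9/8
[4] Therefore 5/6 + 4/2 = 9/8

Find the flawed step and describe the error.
Step 2: Add numerators and denominators: (5+4)/(6+2)

Step 2 incorrectly adds fractions by separately adding numerators and denominators. This is wrong. The correct method requires a common denominator: 5/6 + 4/2 = (5×2 + 4×6)/(6×2) = 34/12 = 17/6. The method used gives 9/8, which is different.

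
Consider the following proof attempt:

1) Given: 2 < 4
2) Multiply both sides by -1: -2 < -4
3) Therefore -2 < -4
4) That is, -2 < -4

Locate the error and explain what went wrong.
Step 2: Multiply both sides by -1: -2 < -4

Step 2 multiplies both sides by -1 but fails to reverse the inequality sign. When multiplying (or dividing) an inequality by a negative number, the direction must be reversed. Since 2 < 4, we should get -2 > -4, i.e., -2 > -4.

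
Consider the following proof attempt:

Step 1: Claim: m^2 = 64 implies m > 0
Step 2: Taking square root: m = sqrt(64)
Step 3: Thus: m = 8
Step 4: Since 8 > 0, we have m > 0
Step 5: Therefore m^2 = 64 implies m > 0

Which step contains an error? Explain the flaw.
Step 2: Taking square root: m = sqrt(64)

Step 2 takes the square root and assumes the positive root only. The equation m^2 = 64 actually has two solutions: m = 8 and m = -8. The proof silently assumes m > 0 without justification, then uses this assumption to conclude m > 0, which is circular. The counterexample m = -8 shows the claim is false.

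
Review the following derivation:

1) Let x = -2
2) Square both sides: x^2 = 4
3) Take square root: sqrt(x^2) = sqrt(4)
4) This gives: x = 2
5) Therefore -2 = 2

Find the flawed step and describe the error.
Step 4: This gives: x = 2

Step 4 incorrectly states that sqrt(x^2) = x. The correct identity is sqrt(x^2) = |x|. Since x = -2 < 0, we have sqrt(x^2) = |-2| = 2, not x = -2.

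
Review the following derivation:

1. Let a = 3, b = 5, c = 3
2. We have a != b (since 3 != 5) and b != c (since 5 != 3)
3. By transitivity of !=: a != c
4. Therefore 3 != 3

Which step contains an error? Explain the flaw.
Step 3: By transitivity of !=: a != c

Step 3 incorrectly applies transitivity to the '!=' relation. Transitivity states: if a R b and b R c, then a R c. However, '!=' is not transitive. Counterexample: 3 != 5 and 5 != 3, but 3 = 3 (both equal 3). Transitivity holds for relations like <, <=, =, but not for !=.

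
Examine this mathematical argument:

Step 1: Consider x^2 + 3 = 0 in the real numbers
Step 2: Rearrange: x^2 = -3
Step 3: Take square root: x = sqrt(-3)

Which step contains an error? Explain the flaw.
Step 3: Take square root: x = sqrt(-3)

Step 3 takes the square root of -3, which is negative. In the real number system, the square root of a negative number is undefined. The equation x^2 + 3 = 0 has no real solutions. Square roots of negative numbers only exist in the complex numbers.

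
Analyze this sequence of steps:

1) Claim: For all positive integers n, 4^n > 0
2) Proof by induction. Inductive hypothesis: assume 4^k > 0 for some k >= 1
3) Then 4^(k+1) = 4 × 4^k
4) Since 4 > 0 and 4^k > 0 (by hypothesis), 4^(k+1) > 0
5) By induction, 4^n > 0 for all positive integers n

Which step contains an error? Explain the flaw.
Step 5: By induction, 4^n > 0 for all positive integers n

Step 5 concludes the proof by induction, but no base case was ever established. A valid induction proof requires: (1) a base case proving 4^1 > 0, and (2) an inductive step showing IF 4^k > 0 THEN 4^(k+1) > 0. Steps 2-4 correctly establish the inductive step, but without the base case the conclusion in step 5 does not follow.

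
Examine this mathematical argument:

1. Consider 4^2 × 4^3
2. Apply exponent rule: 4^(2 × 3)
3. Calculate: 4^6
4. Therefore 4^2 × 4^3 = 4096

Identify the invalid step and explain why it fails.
Step 2: Apply exponent rule: 4^(2 × 3)

Step 2 incorrectly states that a^b × a^c = a^(b×c). The correct rule is a^b × a^c = a^(b+c). The actual value is 4^2 × 4^3 = 4^5 = 1024, not 4^6 = 4096.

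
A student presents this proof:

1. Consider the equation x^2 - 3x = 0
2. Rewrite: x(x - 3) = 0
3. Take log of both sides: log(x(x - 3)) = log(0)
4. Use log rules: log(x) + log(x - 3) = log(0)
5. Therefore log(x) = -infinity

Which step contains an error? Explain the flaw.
Step 3: Take log of both sides: log(x(x - 3)) = log(0)

Step 3 takes the logarithm of both sides, resulting in log(0) on the right side. The logarithm is only defined for positive numbers; log(0) is undefined (approaches negative infinity). This operation is invalid.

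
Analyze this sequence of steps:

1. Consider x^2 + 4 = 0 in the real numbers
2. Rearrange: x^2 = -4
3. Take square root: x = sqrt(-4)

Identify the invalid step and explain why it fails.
Step 3: Take square root: x = sqrt(-4)

Step 3 takes the square root of -4, which is negative. In the real number system, the square root of a negative number is undefined. The equation x^2 + 4 = 0 has no real solutions. Square roots of negative numbers only exist in the complex numbers.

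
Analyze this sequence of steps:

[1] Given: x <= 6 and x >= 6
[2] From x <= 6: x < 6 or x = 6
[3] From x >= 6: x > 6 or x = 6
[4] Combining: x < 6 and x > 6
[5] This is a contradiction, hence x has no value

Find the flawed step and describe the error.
Step 4: Combining: x < 6 and x > 6

Step 4 incorrectly combines the conditions. From x <= 6 and x >= 6, the intersection is x = 6. The error treats the 'or' cases as 'and' requirements. The correct conclusion is that x = 6 is the unique solution, not that no solution exists.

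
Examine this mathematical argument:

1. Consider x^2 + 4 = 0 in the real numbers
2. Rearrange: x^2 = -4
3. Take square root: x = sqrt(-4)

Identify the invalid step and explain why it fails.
Step 3: Take square root: x = sqrt(-4)

Step 3 takes the square root of -4, which is negative. In the real number system, the square root of a negative number is undefined. The equation x^2 + 4 = 0 has no real solutions. Square roots of negative numbers only exist in the complex numbers.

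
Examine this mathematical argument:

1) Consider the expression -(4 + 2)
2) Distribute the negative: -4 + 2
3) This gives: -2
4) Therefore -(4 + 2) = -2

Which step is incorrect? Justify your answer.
Step 2: Distribute the negative: -4 + 2

Step 2 incorrectly distributes the negative sign. The correct distribution is -(4 + 2) = -4 - 2 = -6. The negative must be applied to both terms, not just the first. The error treats -(4 + 2) as -4 + 2, which equals -2 instead of -6.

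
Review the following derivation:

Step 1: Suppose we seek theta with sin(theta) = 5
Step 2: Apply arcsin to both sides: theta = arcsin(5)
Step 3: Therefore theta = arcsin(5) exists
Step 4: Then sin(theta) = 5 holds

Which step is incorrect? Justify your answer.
Step 2: Apply arcsin to both sides: theta = arcsin(5)

Step 2 applies arcsin to 5. However, arcsin(x) is only defined for x in [-1, 1] because sin(theta) can only produce values in that range. Since |5| > 1, arcsin(5) is undefined. There is no angle whose sine equals 5.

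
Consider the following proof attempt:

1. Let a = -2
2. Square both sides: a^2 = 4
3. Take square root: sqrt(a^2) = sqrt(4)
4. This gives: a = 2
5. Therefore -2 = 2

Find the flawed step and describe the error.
Step 4: This gives: a = 2

Step 4 incorrectly states that sqrt(a^2) = a. The correct identity is sqrt(a^2) = |a|. Since a = -2 < 0, we have sqrt(a^2) = |-2| = 2, not a = -2.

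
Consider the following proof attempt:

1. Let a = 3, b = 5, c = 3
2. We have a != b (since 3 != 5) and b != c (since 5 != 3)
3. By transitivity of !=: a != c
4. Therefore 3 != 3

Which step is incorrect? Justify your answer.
Step 3: By transitivity of !=: a != c

Step 3 incorrectly applies transitivity to the '!=' relation. Transitivity states: if a R b and b R c, then a R c. However, '!=' is not transitive. Counterexample: 3 != 5 and 5 != 3, but 3 = 3 (both equal 3). Transitivity holds for relations like <, <=, =, but not for !=.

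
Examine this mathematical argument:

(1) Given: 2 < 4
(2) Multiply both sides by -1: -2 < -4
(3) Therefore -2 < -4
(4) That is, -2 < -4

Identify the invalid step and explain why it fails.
Step 2: Multiply both sides by -1: -2 < -4

Step 2 multiplies both sides by -1 but fails to reverse the inequality sign. When multiplying (or dividing) an inequality by a negative number, the direction must be reversed. Since 2 < 4, we should get -2 > -4, i.e., -2 > -4.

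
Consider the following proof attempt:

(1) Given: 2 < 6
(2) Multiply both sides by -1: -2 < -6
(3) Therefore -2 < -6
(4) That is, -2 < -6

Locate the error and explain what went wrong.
Step 2: Multiply both sides by -1: -2 < -6

Step 2 multiplies both sides by -1 but fails to reverse the inequality sign. When multiplying (or dividing) an inequality by a negative number, the direction must be reversed. Since 2 < 6, we should get -2 > -6, i.e., -2 > -6.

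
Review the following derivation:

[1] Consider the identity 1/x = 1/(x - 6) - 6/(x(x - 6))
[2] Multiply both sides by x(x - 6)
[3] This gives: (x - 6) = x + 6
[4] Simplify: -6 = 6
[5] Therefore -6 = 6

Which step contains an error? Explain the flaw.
Step 3: This gives: (x - 6) = x + 6

Step 3 makes a sign error when clearing denominators. Multiplying -6/(x(x - 6)) by x(x - 6) gives -6, not +6. The correct result is (x - 6) = x - 6, which is trivially true, not (x - 6) = x + 6. (Step 1 is a valid identity: 1/(x - 6) - 6/(x(x - 6)) = (x - 6)/(x(x - 6)) = 1/x.)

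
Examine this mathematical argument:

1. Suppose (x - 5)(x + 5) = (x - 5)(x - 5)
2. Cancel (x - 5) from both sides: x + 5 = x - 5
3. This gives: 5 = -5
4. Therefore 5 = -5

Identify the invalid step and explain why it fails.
Step 2: Cancel (x - 5) from both sides: x + 5 = x - 5

Step 2 cancels (x - 5) from both sides. This is only valid if (x - 5) ≠ 0, i.e., x ≠ 5. When x = 5, both sides equal zero regardless of the other factors. The correct approach requires considering x = 5 as a separate case.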